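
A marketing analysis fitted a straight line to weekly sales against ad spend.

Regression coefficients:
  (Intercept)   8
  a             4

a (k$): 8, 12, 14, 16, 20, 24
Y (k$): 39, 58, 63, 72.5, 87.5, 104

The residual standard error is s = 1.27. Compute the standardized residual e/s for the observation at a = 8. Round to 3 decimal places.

ŷ = 8 + 4·8 = 40
e = 39 − 40 = -1
e/s = -1 / 1.27 = -0.787

-0.787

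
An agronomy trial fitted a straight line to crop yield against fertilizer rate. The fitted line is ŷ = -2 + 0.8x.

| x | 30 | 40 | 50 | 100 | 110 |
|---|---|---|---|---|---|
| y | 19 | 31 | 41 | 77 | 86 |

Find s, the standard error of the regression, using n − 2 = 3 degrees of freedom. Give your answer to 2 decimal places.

x=30: ŷ = -2 + 0.8·30 = 22; e = 19 − 22 = -3
x=40: ŷ = -2 + 0.8·40 = 30; e = 31 − 30 = 1
x=50: ŷ = -2 + 0.8·50 = 38; e = 41 − 38 = 3
x=100: ŷ = -2 + 0.8·100 = 78; e = 77 − 78 = -1
x=110: ŷ = -2 + 0.8·110 = 86; e = 86 − 86 = 0
SSE = 9 + 1 + 9 + 1 + 0 = 20
s = √(20/3) = √6.66667 ≈ 2.58

s = 2.58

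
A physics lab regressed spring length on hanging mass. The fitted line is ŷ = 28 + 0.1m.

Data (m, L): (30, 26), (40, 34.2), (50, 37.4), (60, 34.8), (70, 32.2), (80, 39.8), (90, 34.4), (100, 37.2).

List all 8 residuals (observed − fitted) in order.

-5, 2.2, 4.4, 0.8, -2.8, 3.8, -2.6, -0.8

m=30: ŷ = 28 + 0.1·30 = 31; e = 26 − 31 = -5
m=40: ŷ = 28 + 0.1·40 = 32; e = 34.2 − 32 = 2.2
m=50: ŷ = 28 + 0.1·50 = 33; e = 37.4 − 33 = 4.4
m=60: ŷ = 28 + 0.1·60 = 34; e = 34.8 − 34 = 0.8
m=70: ŷ = 28 + 0.1·70 = 35; e = 32.2 − 35 = -2.8
m=80: ŷ = 28 + 0.1·80 = 36; e = 39.8 − 36 = 3.8
m=90: ŷ = 28 + 0.1·90 = 37; e = 34.4 − 37 = -2.6
m=100: ŷ = 28 + 0.1·100 = 38; e = 37.2 − 38 = -0.8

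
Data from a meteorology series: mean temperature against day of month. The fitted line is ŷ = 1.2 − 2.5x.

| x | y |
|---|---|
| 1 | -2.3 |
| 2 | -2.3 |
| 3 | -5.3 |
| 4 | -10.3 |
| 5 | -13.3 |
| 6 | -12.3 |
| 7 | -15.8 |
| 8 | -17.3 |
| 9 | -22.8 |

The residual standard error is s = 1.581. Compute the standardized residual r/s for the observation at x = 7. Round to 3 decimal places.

ŷ = 1.2 − 2.5·7 = -16.3
r = -15.8 − (-16.3) = 0.5
r/s = 0.5 / 1.581 = 0.316

0.316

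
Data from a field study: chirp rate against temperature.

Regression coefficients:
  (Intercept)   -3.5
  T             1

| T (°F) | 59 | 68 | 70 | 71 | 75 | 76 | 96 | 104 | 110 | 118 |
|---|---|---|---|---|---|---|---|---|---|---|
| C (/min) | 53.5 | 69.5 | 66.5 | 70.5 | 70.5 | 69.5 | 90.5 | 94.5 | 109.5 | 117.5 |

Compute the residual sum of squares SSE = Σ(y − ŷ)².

T=59: Ĉ = -3.5 + 59 = 55.5; e = 53.5 − 55.5 = -2
T=68: Ĉ = -3.5 + 68 = 64.5; e = 69.5 − 64.5 = 5
T=70: Ĉ = -3.5 + 70 = 66.5; e = 66.5 − 66.5 = 0
T=71: Ĉ = -3.5 + 71 = 67.5; e = 70.5 − 67.5 = 3
T=75: Ĉ = -3.5 + 75 = 71.5; e = 70.5 − 71.5 = -1
T=76: Ĉ = -3.5 + 76 = 72.5; e = 69.5 − 72.5 = -3
T=96: Ĉ = -3.5 + 96 = 92.5; e = 90.5 − 92.5 = -2
T=104: Ĉ = -3.5 + 104 = 100.5; e = 94.5 − 100.5 = -6
T=110: Ĉ = -3.5 + 110 = 106.5; e = 109.5 − 106.5 = 3
T=118: Ĉ = -3.5 + 118 = 114.5; e = 117.5 − 114.5 = 3
SSE = 4 + 25 + 0 + 9 + 1 + 9 + 4 + 36 + 9 + 9 = 106

SSE = 106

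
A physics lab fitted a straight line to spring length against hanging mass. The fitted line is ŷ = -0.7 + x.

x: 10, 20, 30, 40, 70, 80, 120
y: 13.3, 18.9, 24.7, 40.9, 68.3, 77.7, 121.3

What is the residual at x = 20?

e = -0.4

ŷ = -0.7 + 20 = 19.3
e = 18.9 − 19.3 = -0.4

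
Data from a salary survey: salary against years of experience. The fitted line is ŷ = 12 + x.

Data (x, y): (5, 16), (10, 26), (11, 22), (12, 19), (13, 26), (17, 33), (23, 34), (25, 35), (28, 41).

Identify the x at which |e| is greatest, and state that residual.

x = 12, e = -5

x=5: ŷ = 12 + 5 = 17; e = 16 − 17 = -1
x=10: ŷ = 12 + 10 = 22; e = 26 − 22 = 4
x=11: ŷ = 12 + 11 = 23; e = 22 − 23 = -1
x=12: ŷ = 12 + 12 = 24; e = 19 − 24 = -5
x=13: ŷ = 12 + 13 = 25; e = 26 − 25 = 1
x=17: ŷ = 12 + 17 = 29; e = 33 − 29 = 4
x=23: ŷ = 12 + 23 = 35; e = 34 − 35 = -1
x=25: ŷ = 12 + 25 = 37; e = 35 − 37 = -2
x=28: ŷ = 12 + 28 = 40; e = 41 − 40 = 1
Largest |e| is 5 at x = 12, residual -5.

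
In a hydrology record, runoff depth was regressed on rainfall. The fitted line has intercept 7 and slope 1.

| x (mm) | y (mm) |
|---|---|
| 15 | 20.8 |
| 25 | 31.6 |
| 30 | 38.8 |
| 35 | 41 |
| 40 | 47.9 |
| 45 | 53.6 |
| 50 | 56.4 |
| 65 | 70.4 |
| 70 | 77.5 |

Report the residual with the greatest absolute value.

x=15: ŷ = 7 + 15 = 22; r = 20.8 − 22 = -1.2
x=25: ŷ = 7 + 25 = 32; r = 31.6 − 32 = -0.4
x=30: ŷ = 7 + 30 = 37; r = 38.8 − 37 = 1.8
x=35: ŷ = 7 + 35 = 42; r = 41 − 42 = -1
x=40: ŷ = 7 + 40 = 47; r = 47.9 − 47 = 0.9
x=45: ŷ = 7 + 45 = 52; r = 53.6 − 52 = 1.6
x=50: ŷ = 7 + 50 = 57; r = 56.4 − 57 = -0.6
x=65: ŷ = 7 + 65 = 72; r = 70.4 − 72 = -1.6
x=70: ŷ = 7 + 70 = 77; r = 77.5 − 77 = 0.5
Largest |r| is 1.8 at x = 30, residual 1.8.

r = 1.8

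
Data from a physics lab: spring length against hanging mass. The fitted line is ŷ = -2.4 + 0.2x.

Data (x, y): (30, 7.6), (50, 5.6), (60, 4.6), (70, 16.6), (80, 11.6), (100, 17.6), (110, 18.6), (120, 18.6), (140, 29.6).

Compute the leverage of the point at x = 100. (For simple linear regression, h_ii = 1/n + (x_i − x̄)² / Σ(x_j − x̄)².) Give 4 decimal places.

x̄ = (30 + 50 + 60 + 70 + 80 + 100 + 110 + 120 + 140)/9 = 84.4444
Σ(x − x̄)² = 2964.2 + 1186.42 + 597.531 + 208.642 + 19.7531 + 241.975 + 653.086 + 1264.2 + 3086.42 = 10222.2
h = 1/9 + (15.5556)²/10222.2 = 0.111111 + 0.0236715 = 0.1348

h = 0.1348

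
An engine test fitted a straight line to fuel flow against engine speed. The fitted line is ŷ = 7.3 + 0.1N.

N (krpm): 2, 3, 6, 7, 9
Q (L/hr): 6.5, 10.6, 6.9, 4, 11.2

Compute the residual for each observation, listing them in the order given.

-1, 3, -1, -4, 3

N=2: ŷ = 7.3 + 0.1·2 = 7.5; r = 6.5 − 7.5 = -1
N=3: ŷ = 7.3 + 0.1·3 = 7.6; r = 10.6 − 7.6 = 3
N=6: ŷ = 7.3 + 0.1·6 = 7.9; r = 6.9 − 7.9 = -1
N=7: ŷ = 7.3 + 0.1·7 = 8; r = 4 − 8 = -4
N=9: ŷ = 7.3 + 0.1·9 = 8.2; r = 11.2 − 8.2 = 3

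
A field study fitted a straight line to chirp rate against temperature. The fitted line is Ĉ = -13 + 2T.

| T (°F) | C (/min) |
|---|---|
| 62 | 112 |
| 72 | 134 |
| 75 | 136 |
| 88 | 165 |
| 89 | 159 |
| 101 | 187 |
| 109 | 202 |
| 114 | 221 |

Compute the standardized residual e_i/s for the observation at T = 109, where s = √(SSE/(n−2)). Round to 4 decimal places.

-0.7348

T=62: Ĉ = -13 + 2·62 = 111; e = 112 − 111 = 1
T=72: Ĉ = -13 + 2·72 = 131; e = 134 − 131 = 3
T=75: Ĉ = -13 + 2·75 = 137; e = 136 − 137 = -1
T=88: Ĉ = -13 + 2·88 = 163; e = 165 − 163 = 2
T=89: Ĉ = -13 + 2·89 = 165; e = 159 − 165 = -6
T=101: Ĉ = -13 + 2·101 = 189; e = 187 − 189 = -2
T=109: Ĉ = -13 + 2·109 = 205; e = 202 − 205 = -3
T=114: Ĉ = -13 + 2·114 = 215; e = 221 − 215 = 6
SSE = 1 + 9 + 1 + 4 + 36 + 4 + 9 + 36 = 100
s = √(100/6) = 4.08248
e/s = -3 / 4.08248 = -0.7348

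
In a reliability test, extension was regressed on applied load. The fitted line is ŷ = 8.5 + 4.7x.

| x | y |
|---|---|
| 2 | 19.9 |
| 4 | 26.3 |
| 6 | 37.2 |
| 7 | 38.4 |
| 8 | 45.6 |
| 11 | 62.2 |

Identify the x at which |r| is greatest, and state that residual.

x = 7, r = -3

x=2: ŷ = 8.5 + 4.7·2 = 17.9; r = 19.9 − 17.9 = 2
x=4: ŷ = 8.5 + 4.7·4 = 27.3; r = 26.3 − 27.3 = -1
x=6: ŷ = 8.5 + 4.7·6 = 36.7; r = 37.2 − 36.7 = 0.5
x=7: ŷ = 8.5 + 4.7·7 = 41.4; r = 38.4 − 41.4 = -3
x=8: ŷ = 8.5 + 4.7·8 = 46.1; r = 45.6 − 46.1 = -0.5
x=11: ŷ = 8.5 + 4.7·11 = 60.2; r = 62.2 − 60.2 = 2
Largest |r| is 3 at x = 7, residual -3.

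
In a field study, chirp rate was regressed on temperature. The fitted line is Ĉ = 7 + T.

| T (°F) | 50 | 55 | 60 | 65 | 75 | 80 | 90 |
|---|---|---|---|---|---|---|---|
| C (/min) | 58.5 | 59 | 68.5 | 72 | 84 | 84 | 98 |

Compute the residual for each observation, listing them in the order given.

1.5, -3, 1.5, 0, 2, -3, 1

T=50: Ĉ = 7 + 50 = 57; e = 58.5 − 57 = 1.5
T=55: Ĉ = 7 + 55 = 62; e = 59 − 62 = -3
T=60: Ĉ = 7 + 60 = 67; e = 68.5 − 67 = 1.5
T=65: Ĉ = 7 + 65 = 72; e = 72 − 72 = 0
T=75: Ĉ = 7 + 75 = 82; e = 84 − 82 = 2
T=80: Ĉ = 7 + 80 = 87; e = 84 − 87 = -3
T=90: Ĉ = 7 + 90 = 97; e = 98 − 97 = 1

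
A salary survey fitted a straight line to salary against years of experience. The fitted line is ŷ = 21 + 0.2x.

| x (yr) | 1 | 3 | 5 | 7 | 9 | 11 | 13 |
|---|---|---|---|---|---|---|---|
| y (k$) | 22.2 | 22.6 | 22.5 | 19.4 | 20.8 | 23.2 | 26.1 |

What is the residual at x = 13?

r = 2.5

ŷ = 21 + 0.2·13 = 23.6
r = 26.1 − 23.6 = 2.5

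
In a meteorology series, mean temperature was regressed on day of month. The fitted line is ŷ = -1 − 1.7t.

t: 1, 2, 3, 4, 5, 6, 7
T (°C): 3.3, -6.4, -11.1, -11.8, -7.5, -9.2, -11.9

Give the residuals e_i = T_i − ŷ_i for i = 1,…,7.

6, -2, -5, -4, 2, 2, 1

t=1: ŷ = -1 − 1.7·1 = -2.7; e = 3.3 − (-2.7) = 6
t=2: ŷ = -1 − 1.7·2 = -4.4; e = -6.4 − (-4.4) = -2
t=3: ŷ = -1 − 1.7·3 = -6.1; e = -11.1 − (-6.1) = -5
t=4: ŷ = -1 − 1.7·4 = -7.8; e = -11.8 − (-7.8) = -4
t=5: ŷ = -1 − 1.7·5 = -9.5; e = -7.5 − (-9.5) = 2
t=6: ŷ = -1 − 1.7·6 = -11.2; e = -9.2 − (-11.2) = 2
t=7: ŷ = -1 − 1.7·7 = -12.9; e = -11.9 − (-12.9) = 1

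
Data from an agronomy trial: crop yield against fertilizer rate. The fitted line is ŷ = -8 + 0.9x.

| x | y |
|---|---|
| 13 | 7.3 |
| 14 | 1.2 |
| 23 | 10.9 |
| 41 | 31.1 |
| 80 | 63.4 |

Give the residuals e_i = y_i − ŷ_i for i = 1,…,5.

x=13: ŷ = -8 + 0.9·13 = 3.7; e = 7.3 − 3.7 = 3.6
x=14: ŷ = -8 + 0.9·14 = 4.6; e = 1.2 − 4.6 = -3.4
x=23: ŷ = -8 + 0.9·23 = 12.7; e = 10.9 − 12.7 = -1.8
x=41: ŷ = -8 + 0.9·41 = 28.9; e = 31.1 − 28.9 = 2.2
x=80: ŷ = -8 + 0.9·80 = 64; e = 63.4 − 64 = -0.6

3.6, -3.4, -1.8, 2.2, -0.6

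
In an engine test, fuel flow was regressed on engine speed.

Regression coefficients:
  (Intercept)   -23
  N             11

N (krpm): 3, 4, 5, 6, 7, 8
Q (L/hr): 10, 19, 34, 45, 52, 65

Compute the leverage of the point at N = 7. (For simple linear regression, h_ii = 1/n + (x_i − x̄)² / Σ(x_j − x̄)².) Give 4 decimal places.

N̄ = (3 + 4 + 5 + 6 + 7 + 8)/6 = 5.5
Σ(N − N̄)² = 6.25 + 2.25 + 0.25 + 0.25 + 2.25 + 6.25 = 17.5
h = 1/6 + (1.5)²/17.5 = 0.166667 + 0.128571 = 0.2952

h = 0.2952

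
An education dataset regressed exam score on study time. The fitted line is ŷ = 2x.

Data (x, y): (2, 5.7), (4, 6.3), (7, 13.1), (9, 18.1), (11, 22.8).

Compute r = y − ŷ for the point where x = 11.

ŷ = 2·11 = 22
r = 22.8 − 22 = 0.8

r = 0.8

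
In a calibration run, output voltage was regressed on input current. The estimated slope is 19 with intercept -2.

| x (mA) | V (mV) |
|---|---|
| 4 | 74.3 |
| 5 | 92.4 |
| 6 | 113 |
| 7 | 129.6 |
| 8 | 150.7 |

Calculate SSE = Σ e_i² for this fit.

x=4: ŷ = -2 + 19·4 = 74; e = 74.3 − 74 = 0.3
x=5: ŷ = -2 + 19·5 = 93; e = 92.4 − 93 = -0.6
x=6: ŷ = -2 + 19·6 = 112; e = 113 − 112 = 1
x=7: ŷ = -2 + 19·7 = 131; e = 129.6 − 131 = -1.4
x=8: ŷ = -2 + 19·8 = 150; e = 150.7 − 150 = 0.7
SSE = 0.09 + 0.36 + 1 + 1.96 + 0.49 = 3.9

SSE = 3.9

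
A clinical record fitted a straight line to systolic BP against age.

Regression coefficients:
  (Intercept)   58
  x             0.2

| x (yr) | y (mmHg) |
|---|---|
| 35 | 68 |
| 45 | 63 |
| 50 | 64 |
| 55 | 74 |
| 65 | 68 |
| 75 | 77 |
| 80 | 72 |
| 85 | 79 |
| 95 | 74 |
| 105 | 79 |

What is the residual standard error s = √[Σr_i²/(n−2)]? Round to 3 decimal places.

s = 3.873

x=35: ŷ = 58 + 0.2·35 = 65; r = 68 − 65 = 3
x=45: ŷ = 58 + 0.2·45 = 67; r = 63 − 67 = -4
x=50: ŷ = 58 + 0.2·50 = 68; r = 64 − 68 = -4
x=55: ŷ = 58 + 0.2·55 = 69; r = 74 − 69 = 5
x=65: ŷ = 58 + 0.2·65 = 71; r = 68 − 71 = -3
x=75: ŷ = 58 + 0.2·75 = 73; r = 77 − 73 = 4
x=80: ŷ = 58 + 0.2·80 = 74; r = 72 − 74 = -2
x=85: ŷ = 58 + 0.2·85 = 75; r = 79 − 75 = 4
x=95: ŷ = 58 + 0.2·95 = 77; r = 74 − 77 = -3
x=105: ŷ = 58 + 0.2·105 = 79; r = 79 − 79 = 0
SSE = 9 + 16 + 16 + 25 + 9 + 16 + 4 + 16 + 9 + 0 = 120
s = √(120/8) = √15 ≈ 3.873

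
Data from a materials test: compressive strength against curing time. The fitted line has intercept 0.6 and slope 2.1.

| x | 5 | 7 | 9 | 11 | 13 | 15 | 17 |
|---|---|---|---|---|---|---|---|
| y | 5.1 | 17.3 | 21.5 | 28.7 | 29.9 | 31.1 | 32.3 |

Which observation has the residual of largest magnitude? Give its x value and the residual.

x=5: ŷ = 0.6 + 2.1·5 = 11.1; r = 5.1 − 11.1 = -6
x=7: ŷ = 0.6 + 2.1·7 = 15.3; r = 17.3 − 15.3 = 2
x=9: ŷ = 0.6 + 2.1·9 = 19.5; r = 21.5 − 19.5 = 2
x=11: ŷ = 0.6 + 2.1·11 = 23.7; r = 28.7 − 23.7 = 5
x=13: ŷ = 0.6 + 2.1·13 = 27.9; r = 29.9 − 27.9 = 2
x=15: ŷ = 0.6 + 2.1·15 = 32.1; r = 31.1 − 32.1 = -1
x=17: ŷ = 0.6 + 2.1·17 = 36.3; r = 32.3 − 36.3 = -4
Largest |r| is 6 at x = 5, residual -6.

x = 5, r = -6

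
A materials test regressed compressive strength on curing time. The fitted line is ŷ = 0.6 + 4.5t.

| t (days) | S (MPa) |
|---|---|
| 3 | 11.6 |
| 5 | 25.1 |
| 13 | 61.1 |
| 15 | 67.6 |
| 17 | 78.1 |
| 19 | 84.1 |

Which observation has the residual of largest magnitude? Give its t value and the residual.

t=3: ŷ = 0.6 + 4.5·3 = 14.1; r = 11.6 − 14.1 = -2.5
t=5: ŷ = 0.6 + 4.5·5 = 23.1; r = 25.1 − 23.1 = 2
t=13: ŷ = 0.6 + 4.5·13 = 59.1; r = 61.1 − 59.1 = 2
t=15: ŷ = 0.6 + 4.5·15 = 68.1; r = 67.6 − 68.1 = -0.5
t=17: ŷ = 0.6 + 4.5·17 = 77.1; r = 78.1 − 77.1 = 1
t=19: ŷ = 0.6 + 4.5·19 = 86.1; r = 84.1 − 86.1 = -2
Largest |r| is 2.5 at t = 3, residual -2.5.

t = 3, r = -2.5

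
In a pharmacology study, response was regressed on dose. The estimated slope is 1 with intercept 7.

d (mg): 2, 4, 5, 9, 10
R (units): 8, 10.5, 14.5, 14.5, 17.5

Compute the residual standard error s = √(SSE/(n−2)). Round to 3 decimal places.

d=2: ŷ = 7 + 2 = 9; e = 8 − 9 = -1
d=4: ŷ = 7 + 4 = 11; e = 10.5 − 11 = -0.5
d=5: ŷ = 7 + 5 = 12; e = 14.5 − 12 = 2.5
d=9: ŷ = 7 + 9 = 16; e = 14.5 − 16 = -1.5
d=10: ŷ = 7 + 10 = 17; e = 17.5 − 17 = 0.5
SSE = 1 + 0.25 + 6.25 + 2.25 + 0.25 = 10
s = √(10/3) = √3.33333 ≈ 1.826

s = 1.826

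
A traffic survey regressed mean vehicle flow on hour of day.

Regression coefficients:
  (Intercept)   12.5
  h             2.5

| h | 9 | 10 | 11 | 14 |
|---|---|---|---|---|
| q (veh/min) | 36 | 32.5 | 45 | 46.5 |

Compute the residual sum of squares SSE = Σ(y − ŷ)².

SSE = 52

h=9: q̂ = 12.5 + 2.5·9 = 35; e = 36 − 35 = 1
h=10: q̂ = 12.5 + 2.5·10 = 37.5; e = 32.5 − 37.5 = -5
h=11: q̂ = 12.5 + 2.5·11 = 40; e = 45 − 40 = 5
h=14: q̂ = 12.5 + 2.5·14 = 47.5; e = 46.5 − 47.5 = -1
SSE = 1 + 25 + 25 + 1 = 52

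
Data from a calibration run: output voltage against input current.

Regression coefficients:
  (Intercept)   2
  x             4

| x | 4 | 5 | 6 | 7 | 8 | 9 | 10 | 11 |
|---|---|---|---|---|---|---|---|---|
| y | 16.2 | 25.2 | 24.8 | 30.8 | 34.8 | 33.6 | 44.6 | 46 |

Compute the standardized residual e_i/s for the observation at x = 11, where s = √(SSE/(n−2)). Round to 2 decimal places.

x=4: ŷ = 2 + 4·4 = 18; e = 16.2 − 18 = -1.8
x=5: ŷ = 2 + 4·5 = 22; e = 25.2 − 22 = 3.2
x=6: ŷ = 2 + 4·6 = 26; e = 24.8 − 26 = -1.2
x=7: ŷ = 2 + 4·7 = 30; e = 30.8 − 30 = 0.8
x=8: ŷ = 2 + 4·8 = 34; e = 34.8 − 34 = 0.8
x=9: ŷ = 2 + 4·9 = 38; e = 33.6 − 38 = -4.4
x=10: ŷ = 2 + 4·10 = 42; e = 44.6 − 42 = 2.6
x=11: ŷ = 2 + 4·11 = 46; e = 46 − 46 = 0
SSE = 3.24 + 10.24 + 1.44 + 0.64 + 0.64 + 19.36 + 6.76 + 0 = 42.32
s = √(42.32/6) = 2.65581
e/s = 0 / 2.65581 = 0.00

0.00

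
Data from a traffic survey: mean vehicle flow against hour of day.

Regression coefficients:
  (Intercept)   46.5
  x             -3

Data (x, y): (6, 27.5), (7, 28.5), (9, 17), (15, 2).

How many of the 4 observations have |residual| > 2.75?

x=6: ŷ = 46.5 − 3·6 = 28.5; e = 27.5 − 28.5 = -1
x=7: ŷ = 46.5 − 3·7 = 25.5; e = 28.5 − 25.5 = 3
x=9: ŷ = 46.5 − 3·9 = 19.5; e = 17 − 19.5 = -2.5
x=15: ŷ = 46.5 − 3·15 = 1.5; e = 2 − 1.5 = 0.5
|e| > 2.75: x=7 (|e|=3) → 1

1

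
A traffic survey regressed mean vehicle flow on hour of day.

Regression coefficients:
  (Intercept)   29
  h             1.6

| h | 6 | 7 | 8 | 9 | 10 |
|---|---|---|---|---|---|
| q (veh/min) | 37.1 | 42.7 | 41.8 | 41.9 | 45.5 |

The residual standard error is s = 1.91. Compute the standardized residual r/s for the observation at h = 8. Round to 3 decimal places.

0.000

q̂ = 29 + 1.6·8 = 41.8
r = 41.8 − 41.8 = 0
r/s = 0 / 1.91 = 0.000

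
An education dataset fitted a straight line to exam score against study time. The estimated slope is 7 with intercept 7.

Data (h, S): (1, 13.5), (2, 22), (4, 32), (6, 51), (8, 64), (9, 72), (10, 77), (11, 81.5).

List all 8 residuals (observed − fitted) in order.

-0.5, 1, -3, 2, 1, 2, 0, -2.5

h=1: ŷ = 7 + 7·1 = 14; e = 13.5 − 14 = -0.5
h=2: ŷ = 7 + 7·2 = 21; e = 22 − 21 = 1
h=4: ŷ = 7 + 7·4 = 35; e = 32 − 35 = -3
h=6: ŷ = 7 + 7·6 = 49; e = 51 − 49 = 2
h=8: ŷ = 7 + 7·8 = 63; e = 64 − 63 = 1
h=9: ŷ = 7 + 7·9 = 70; e = 72 − 70 = 2
h=10: ŷ = 7 + 7·10 = 77; e = 77 − 77 = 0
h=11: ŷ = 7 + 7·11 = 84; e = 81.5 − 84 = -2.5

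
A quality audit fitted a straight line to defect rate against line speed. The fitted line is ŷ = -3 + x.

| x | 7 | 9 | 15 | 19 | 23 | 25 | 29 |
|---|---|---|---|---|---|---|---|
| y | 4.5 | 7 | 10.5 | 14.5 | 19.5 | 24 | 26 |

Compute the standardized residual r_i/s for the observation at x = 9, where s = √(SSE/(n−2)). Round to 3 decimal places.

x=7: ŷ = -3 + 7 = 4; r = 4.5 − 4 = 0.5
x=9: ŷ = -3 + 9 = 6; r = 7 − 6 = 1
x=15: ŷ = -3 + 15 = 12; r = 10.5 − 12 = -1.5
x=19: ŷ = -3 + 19 = 16; r = 14.5 − 16 = -1.5
x=23: ŷ = -3 + 23 = 20; r = 19.5 − 20 = -0.5
x=25: ŷ = -3 + 25 = 22; r = 24 − 22 = 2
x=29: ŷ = -3 + 29 = 26; r = 26 − 26 = 0
SSE = 0.25 + 1 + 2.25 + 2.25 + 0.25 + 4 + 0 = 10
s = √(10/5) = 1.41421
r/s = 1 / 1.41421 = 0.707

0.707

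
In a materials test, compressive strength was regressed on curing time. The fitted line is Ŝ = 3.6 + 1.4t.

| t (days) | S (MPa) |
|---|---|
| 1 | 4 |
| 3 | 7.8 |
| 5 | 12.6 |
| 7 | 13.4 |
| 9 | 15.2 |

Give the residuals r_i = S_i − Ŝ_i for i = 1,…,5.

t=1: Ŝ = 3.6 + 1.4·1 = 5; r = 4 − 5 = -1
t=3: Ŝ = 3.6 + 1.4·3 = 7.8; r = 7.8 − 7.8 = 0
t=5: Ŝ = 3.6 + 1.4·5 = 10.6; r = 12.6 − 10.6 = 2
t=7: Ŝ = 3.6 + 1.4·7 = 13.4; r = 13.4 − 13.4 = 0
t=9: Ŝ = 3.6 + 1.4·9 = 16.2; r = 15.2 − 16.2 = -1

-1, 0, 2, 0, -1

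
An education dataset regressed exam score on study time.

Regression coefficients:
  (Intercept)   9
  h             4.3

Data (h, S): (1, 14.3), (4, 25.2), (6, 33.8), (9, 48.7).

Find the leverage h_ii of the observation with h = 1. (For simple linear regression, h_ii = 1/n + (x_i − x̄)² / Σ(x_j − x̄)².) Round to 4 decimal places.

h̄ = (1 + 4 + 6 + 9)/4 = 5
Σ(h − h̄)² = 16 + 1 + 1 + 16 = 34
h = 1/4 + (-4)²/34 = 0.25 + 0.470588 = 0.7206

h = 0.7206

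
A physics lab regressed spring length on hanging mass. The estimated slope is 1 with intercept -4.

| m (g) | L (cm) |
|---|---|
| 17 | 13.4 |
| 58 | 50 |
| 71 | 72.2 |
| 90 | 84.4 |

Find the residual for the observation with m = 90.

r = -1.6

ŷ = -4 + 90 = 86
r = 84.4 − 86 = -1.6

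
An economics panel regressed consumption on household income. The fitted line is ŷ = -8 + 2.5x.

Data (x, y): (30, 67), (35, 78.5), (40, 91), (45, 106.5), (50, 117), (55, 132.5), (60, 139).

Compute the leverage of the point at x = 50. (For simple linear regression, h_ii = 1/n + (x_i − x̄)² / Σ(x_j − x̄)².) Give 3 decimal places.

h = 0.179

x̄ = (30 + 35 + 40 + 45 + 50 + 55 + 60)/7 = 45
Σ(x − x̄)² = 225 + 100 + 25 + 0 + 25 + 100 + 225 = 700
h = 1/7 + (5)²/700 = 0.142857 + 0.0357143 = 0.179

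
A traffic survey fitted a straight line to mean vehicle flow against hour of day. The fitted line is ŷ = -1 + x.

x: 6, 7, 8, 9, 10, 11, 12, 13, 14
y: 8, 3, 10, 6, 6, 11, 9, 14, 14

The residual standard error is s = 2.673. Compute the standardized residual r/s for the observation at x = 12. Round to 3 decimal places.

ŷ = -1 + 12 = 11
r = 9 − 11 = -2
r/s = -2 / 2.673 = -0.748

-0.748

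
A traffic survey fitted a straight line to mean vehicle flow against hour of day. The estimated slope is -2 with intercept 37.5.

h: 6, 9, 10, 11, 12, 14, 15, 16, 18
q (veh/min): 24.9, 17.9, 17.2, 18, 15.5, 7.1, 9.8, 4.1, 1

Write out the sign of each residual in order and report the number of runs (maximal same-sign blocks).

h=6: ŷ = 37.5 − 2·6 = 25.5; r = 24.9 − 25.5 = -0.6
h=9: ŷ = 37.5 − 2·9 = 19.5; r = 17.9 − 19.5 = -1.6
h=10: ŷ = 37.5 − 2·10 = 17.5; r = 17.2 − 17.5 = -0.3
h=11: ŷ = 37.5 − 2·11 = 15.5; r = 18 − 15.5 = 2.5
h=12: ŷ = 37.5 − 2·12 = 13.5; r = 15.5 − 13.5 = 2
h=14: ŷ = 37.5 − 2·14 = 9.5; r = 7.1 − 9.5 = -2.4
h=15: ŷ = 37.5 − 2·15 = 7.5; r = 9.8 − 7.5 = 2.3
h=16: ŷ = 37.5 − 2·16 = 5.5; r = 4.1 − 5.5 = -1.4
h=18: ŷ = 37.5 − 2·18 = 1.5; r = 1 − 1.5 = -0.5
Signs: − − − + + − + − −
Runs: −×3, +×2, −×1, +×1, −×2 → 5

5 runs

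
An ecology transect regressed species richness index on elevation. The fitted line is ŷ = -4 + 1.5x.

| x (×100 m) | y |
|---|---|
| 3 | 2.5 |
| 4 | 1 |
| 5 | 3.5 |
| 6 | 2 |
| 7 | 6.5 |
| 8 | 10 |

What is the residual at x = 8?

ŷ = -4 + 1.5·8 = 8
e = 10 − 8 = 2

e = 2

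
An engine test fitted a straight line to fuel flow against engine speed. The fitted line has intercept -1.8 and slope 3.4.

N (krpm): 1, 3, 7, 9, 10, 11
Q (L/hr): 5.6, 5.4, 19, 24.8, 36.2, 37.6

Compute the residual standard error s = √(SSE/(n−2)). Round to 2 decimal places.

N=1: Q̂ = -1.8 + 3.4·1 = 1.6; r = 5.6 − 1.6 = 4
N=3: Q̂ = -1.8 + 3.4·3 = 8.4; r = 5.4 − 8.4 = -3
N=7: Q̂ = -1.8 + 3.4·7 = 22; r = 19 − 22 = -3
N=9: Q̂ = -1.8 + 3.4·9 = 28.8; r = 24.8 − 28.8 = -4
N=10: Q̂ = -1.8 + 3.4·10 = 32.2; r = 36.2 − 32.2 = 4
N=11: Q̂ = -1.8 + 3.4·11 = 35.6; r = 37.6 − 35.6 = 2
SSE = 16 + 9 + 9 + 16 + 16 + 4 = 70
s = √(70/4) = √17.5 ≈ 4.18

s = 4.18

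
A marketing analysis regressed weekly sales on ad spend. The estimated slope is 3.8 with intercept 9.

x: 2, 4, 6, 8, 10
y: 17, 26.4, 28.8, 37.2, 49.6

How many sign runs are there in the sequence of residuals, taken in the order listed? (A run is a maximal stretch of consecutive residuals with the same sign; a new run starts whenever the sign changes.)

3 runs

x=2: ŷ = 9 + 3.8·2 = 16.6; r = 17 − 16.6 = 0.4
x=4: ŷ = 9 + 3.8·4 = 24.2; r = 26.4 − 24.2 = 2.2
x=6: ŷ = 9 + 3.8·6 = 31.8; r = 28.8 − 31.8 = -3
x=8: ŷ = 9 + 3.8·8 = 39.4; r = 37.2 − 39.4 = -2.2
x=10: ŷ = 9 + 3.8·10 = 47; r = 49.6 − 47 = 2.6
Signs: + + − − +
Runs: +×2, −×2, +×1 → 3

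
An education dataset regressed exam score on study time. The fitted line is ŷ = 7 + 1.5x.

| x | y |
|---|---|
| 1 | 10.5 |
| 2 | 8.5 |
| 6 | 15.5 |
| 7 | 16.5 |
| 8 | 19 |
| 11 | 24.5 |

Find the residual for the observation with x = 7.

r = -1

ŷ = 7 + 1.5·7 = 17.5
r = 16.5 − 17.5 = -1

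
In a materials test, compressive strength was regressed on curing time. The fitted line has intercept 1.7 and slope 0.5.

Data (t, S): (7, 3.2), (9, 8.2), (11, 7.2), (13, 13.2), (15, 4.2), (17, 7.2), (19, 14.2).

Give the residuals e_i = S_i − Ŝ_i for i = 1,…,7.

-2, 2, 0, 5, -5, -3, 3

t=7: Ŝ = 1.7 + 0.5·7 = 5.2; e = 3.2 − 5.2 = -2
t=9: Ŝ = 1.7 + 0.5·9 = 6.2; e = 8.2 − 6.2 = 2
t=11: Ŝ = 1.7 + 0.5·11 = 7.2; e = 7.2 − 7.2 = 0
t=13: Ŝ = 1.7 + 0.5·13 = 8.2; e = 13.2 − 8.2 = 5
t=15: Ŝ = 1.7 + 0.5·15 = 9.2; e = 4.2 − 9.2 = -5
t=17: Ŝ = 1.7 + 0.5·17 = 10.2; e = 7.2 − 10.2 = -3
t=19: Ŝ = 1.7 + 0.5·19 = 11.2; e = 14.2 − 11.2 = 3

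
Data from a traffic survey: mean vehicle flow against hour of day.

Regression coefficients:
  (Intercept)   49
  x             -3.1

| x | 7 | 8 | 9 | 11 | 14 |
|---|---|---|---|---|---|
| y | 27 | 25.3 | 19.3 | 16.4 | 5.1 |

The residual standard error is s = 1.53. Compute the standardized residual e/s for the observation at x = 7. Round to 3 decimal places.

ŷ = 49 − 3.1·7 = 27.3
e = 27 − 27.3 = -0.3
e/s = -0.3 / 1.53 = -0.196

-0.196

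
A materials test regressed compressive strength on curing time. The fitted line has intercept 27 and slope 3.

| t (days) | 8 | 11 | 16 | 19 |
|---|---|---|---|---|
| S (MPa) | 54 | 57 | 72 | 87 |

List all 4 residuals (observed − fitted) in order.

t=8: Ŝ = 27 + 3·8 = 51; e = 54 − 51 = 3
t=11: Ŝ = 27 + 3·11 = 60; e = 57 − 60 = -3
t=16: Ŝ = 27 + 3·16 = 75; e = 72 − 75 = -3
t=19: Ŝ = 27 + 3·19 = 84; e = 87 − 84 = 3

3, -3, -3, 3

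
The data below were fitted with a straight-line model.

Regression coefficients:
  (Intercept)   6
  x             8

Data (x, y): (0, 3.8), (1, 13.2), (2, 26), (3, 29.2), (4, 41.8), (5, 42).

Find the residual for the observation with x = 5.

ŷ = 6 + 8·5 = 46
e = 42 − 46 = -4

e = -4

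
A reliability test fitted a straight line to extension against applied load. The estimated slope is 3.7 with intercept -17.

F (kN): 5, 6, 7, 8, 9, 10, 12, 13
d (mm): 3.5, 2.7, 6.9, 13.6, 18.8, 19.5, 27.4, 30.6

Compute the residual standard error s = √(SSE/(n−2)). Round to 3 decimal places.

F=5: ŷ = -17 + 3.7·5 = 1.5; r = 3.5 − 1.5 = 2
F=6: ŷ = -17 + 3.7·6 = 5.2; r = 2.7 − 5.2 = -2.5
F=7: ŷ = -17 + 3.7·7 = 8.9; r = 6.9 − 8.9 = -2
F=8: ŷ = -17 + 3.7·8 = 12.6; r = 13.6 − 12.6 = 1
F=9: ŷ = -17 + 3.7·9 = 16.3; r = 18.8 − 16.3 = 2.5
F=10: ŷ = -17 + 3.7·10 = 20; r = 19.5 − 20 = -0.5
F=12: ŷ = -17 + 3.7·12 = 27.4; r = 27.4 − 27.4 = 0
F=13: ŷ = -17 + 3.7·13 = 31.1; r = 30.6 − 31.1 = -0.5
SSE = 4 + 6.25 + 4 + 1 + 6.25 + 0.25 + 0 + 0.25 = 22
s = √(22/6) = √3.66667 ≈ 1.915

s = 1.915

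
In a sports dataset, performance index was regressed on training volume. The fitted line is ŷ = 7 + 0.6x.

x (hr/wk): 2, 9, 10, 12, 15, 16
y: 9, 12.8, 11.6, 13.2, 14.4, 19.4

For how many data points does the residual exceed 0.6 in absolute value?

x=2: ŷ = 7 + 0.6·2 = 8.2; e = 9 − 8.2 = 0.8
x=9: ŷ = 7 + 0.6·9 = 12.4; e = 12.8 − 12.4 = 0.4
x=10: ŷ = 7 + 0.6·10 = 13; e = 11.6 − 13 = -1.4
x=12: ŷ = 7 + 0.6·12 = 14.2; e = 13.2 − 14.2 = -1
x=15: ŷ = 7 + 0.6·15 = 16; e = 14.4 − 16 = -1.6
x=16: ŷ = 7 + 0.6·16 = 16.6; e = 19.4 − 16.6 = 2.8
|e| > 0.6: x=2 (|e|=0.8), x=10 (|e|=1.4), x=12 (|e|=1), x=15 (|e|=1.6), x=16 (|e|=2.8) → 5

5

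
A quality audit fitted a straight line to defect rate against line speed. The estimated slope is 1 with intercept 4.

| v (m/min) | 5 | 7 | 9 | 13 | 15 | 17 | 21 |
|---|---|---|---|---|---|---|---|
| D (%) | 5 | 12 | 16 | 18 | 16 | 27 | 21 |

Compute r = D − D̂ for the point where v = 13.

r = 1

D̂ = 4 + 13 = 17
r = 18 − 17 = 1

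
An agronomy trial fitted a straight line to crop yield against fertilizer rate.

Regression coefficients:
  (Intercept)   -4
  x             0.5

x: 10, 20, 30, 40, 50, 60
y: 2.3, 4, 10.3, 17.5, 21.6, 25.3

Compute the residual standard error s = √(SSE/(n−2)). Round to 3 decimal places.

x=10: ŷ = -4 + 0.5·10 = 1; e = 2.3 − 1 = 1.3
x=20: ŷ = -4 + 0.5·20 = 6; e = 4 − 6 = -2
x=30: ŷ = -4 + 0.5·30 = 11; e = 10.3 − 11 = -0.7
x=40: ŷ = -4 + 0.5·40 = 16; e = 17.5 − 16 = 1.5
x=50: ŷ = -4 + 0.5·50 = 21; e = 21.6 − 21 = 0.6
x=60: ŷ = -4 + 0.5·60 = 26; e = 25.3 − 26 = -0.7
SSE = 1.69 + 4 + 0.49 + 2.25 + 0.36 + 0.49 = 9.28
s = √(9.28/4) = √2.32 ≈ 1.523

s = 1.523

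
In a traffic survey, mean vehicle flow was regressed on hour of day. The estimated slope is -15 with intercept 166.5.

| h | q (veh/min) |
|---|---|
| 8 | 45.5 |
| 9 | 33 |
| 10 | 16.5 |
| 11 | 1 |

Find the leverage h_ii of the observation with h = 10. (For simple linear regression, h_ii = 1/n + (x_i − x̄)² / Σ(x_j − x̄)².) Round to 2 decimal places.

h = 0.30

h̄ = (8 + 9 + 10 + 11)/4 = 9.5
Σ(h − h̄)² = 2.25 + 0.25 + 0.25 + 2.25 = 5
h = 1/4 + (0.5)²/5 = 0.25 + 0.05 = 0.30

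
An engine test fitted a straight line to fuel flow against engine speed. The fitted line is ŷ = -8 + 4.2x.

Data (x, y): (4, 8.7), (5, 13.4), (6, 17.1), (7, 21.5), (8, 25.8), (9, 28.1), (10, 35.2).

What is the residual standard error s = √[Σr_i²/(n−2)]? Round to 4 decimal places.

x=4: ŷ = -8 + 4.2·4 = 8.8; r = 8.7 − 8.8 = -0.1
x=5: ŷ = -8 + 4.2·5 = 13; r = 13.4 − 13 = 0.4
x=6: ŷ = -8 + 4.2·6 = 17.2; r = 17.1 − 17.2 = -0.1
x=7: ŷ = -8 + 4.2·7 = 21.4; r = 21.5 − 21.4 = 0.1
x=8: ŷ = -8 + 4.2·8 = 25.6; r = 25.8 − 25.6 = 0.2
x=9: ŷ = -8 + 4.2·9 = 29.8; r = 28.1 − 29.8 = -1.7
x=10: ŷ = -8 + 4.2·10 = 34; r = 35.2 − 34 = 1.2
SSE = 0.01 + 0.16 + 0.01 + 0.01 + 0.04 + 2.89 + 1.44 = 4.56
s = √(4.56/5) = √0.912 ≈ 0.9550

s = 0.9550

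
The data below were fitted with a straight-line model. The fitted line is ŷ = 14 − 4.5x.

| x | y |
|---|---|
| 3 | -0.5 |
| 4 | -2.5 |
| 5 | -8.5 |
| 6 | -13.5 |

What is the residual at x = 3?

ŷ = 14 − 4.5·3 = 0.5
r = -0.5 − 0.5 = -1

r = -1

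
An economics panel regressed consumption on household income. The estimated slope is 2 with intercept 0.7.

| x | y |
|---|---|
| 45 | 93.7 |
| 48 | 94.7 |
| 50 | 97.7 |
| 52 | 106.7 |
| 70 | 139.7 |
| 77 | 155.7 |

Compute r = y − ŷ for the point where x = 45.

r = 3

ŷ = 0.7 + 2·45 = 90.7
r = 93.7 − 90.7 = 3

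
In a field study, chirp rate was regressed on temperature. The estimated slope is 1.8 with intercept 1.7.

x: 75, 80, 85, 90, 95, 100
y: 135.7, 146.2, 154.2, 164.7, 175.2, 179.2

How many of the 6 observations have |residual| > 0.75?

x=75: ŷ = 1.7 + 1.8·75 = 136.7; r = 135.7 − 136.7 = -1
x=80: ŷ = 1.7 + 1.8·80 = 145.7; r = 146.2 − 145.7 = 0.5
x=85: ŷ = 1.7 + 1.8·85 = 154.7; r = 154.2 − 154.7 = -0.5
x=90: ŷ = 1.7 + 1.8·90 = 163.7; r = 164.7 − 163.7 = 1
x=95: ŷ = 1.7 + 1.8·95 = 172.7; r = 175.2 − 172.7 = 2.5
x=100: ŷ = 1.7 + 1.8·100 = 181.7; r = 179.2 − 181.7 = -2.5
|r| > 0.75: x=75 (|r|=1), x=90 (|r|=1), x=95 (|r|=2.5), x=100 (|r|=2.5) → 4

4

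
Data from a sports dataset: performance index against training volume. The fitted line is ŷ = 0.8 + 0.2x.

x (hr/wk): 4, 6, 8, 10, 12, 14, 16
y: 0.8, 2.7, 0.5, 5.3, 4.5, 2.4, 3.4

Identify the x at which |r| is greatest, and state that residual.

x = 10, r = 2.5

x=4: ŷ = 0.8 + 0.2·4 = 1.6; r = 0.8 − 1.6 = -0.8
x=6: ŷ = 0.8 + 0.2·6 = 2; r = 2.7 − 2 = 0.7
x=8: ŷ = 0.8 + 0.2·8 = 2.4; r = 0.5 − 2.4 = -1.9
x=10: ŷ = 0.8 + 0.2·10 = 2.8; r = 5.3 − 2.8 = 2.5
x=12: ŷ = 0.8 + 0.2·12 = 3.2; r = 4.5 − 3.2 = 1.3
x=14: ŷ = 0.8 + 0.2·14 = 3.6; r = 2.4 − 3.6 = -1.2
x=16: ŷ = 0.8 + 0.2·16 = 4; r = 3.4 − 4 = -0.6
Largest |r| is 2.5 at x = 10, residual 2.5.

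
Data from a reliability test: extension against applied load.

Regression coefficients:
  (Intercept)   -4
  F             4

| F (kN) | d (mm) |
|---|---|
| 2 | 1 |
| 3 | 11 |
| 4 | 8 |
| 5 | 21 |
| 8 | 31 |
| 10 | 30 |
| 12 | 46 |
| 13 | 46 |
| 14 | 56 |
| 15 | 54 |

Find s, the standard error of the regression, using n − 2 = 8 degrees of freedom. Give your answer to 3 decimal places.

F=2: d̂ = -4 + 4·2 = 4; r = 1 − 4 = -3
F=3: d̂ = -4 + 4·3 = 8; r = 11 − 8 = 3
F=4: d̂ = -4 + 4·4 = 12; r = 8 − 12 = -4
F=5: d̂ = -4 + 4·5 = 16; r = 21 − 16 = 5
F=8: d̂ = -4 + 4·8 = 28; r = 31 − 28 = 3
F=10: d̂ = -4 + 4·10 = 36; r = 30 − 36 = -6
F=12: d̂ = -4 + 4·12 = 44; r = 46 − 44 = 2
F=13: d̂ = -4 + 4·13 = 48; r = 46 − 48 = -2
F=14: d̂ = -4 + 4·14 = 52; r = 56 − 52 = 4
F=15: d̂ = -4 + 4·15 = 56; r = 54 − 56 = -2
SSE = 9 + 9 + 16 + 25 + 9 + 36 + 4 + 4 + 16 + 4 = 132
s = √(132/8) = √16.5 ≈ 4.062

s = 4.062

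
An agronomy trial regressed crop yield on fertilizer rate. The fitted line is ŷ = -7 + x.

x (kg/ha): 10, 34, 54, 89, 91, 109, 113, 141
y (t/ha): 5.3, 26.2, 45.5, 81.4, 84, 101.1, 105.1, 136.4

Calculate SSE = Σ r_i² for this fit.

SSE = 15.92

x=10: ŷ = -7 + 10 = 3; r = 5.3 − 3 = 2.3
x=34: ŷ = -7 + 34 = 27; r = 26.2 − 27 = -0.8
x=54: ŷ = -7 + 54 = 47; r = 45.5 − 47 = -1.5
x=89: ŷ = -7 + 89 = 82; r = 81.4 − 82 = -0.6
x=91: ŷ = -7 + 91 = 84; r = 84 − 84 = 0
x=109: ŷ = -7 + 109 = 102; r = 101.1 − 102 = -0.9
x=113: ŷ = -7 + 113 = 106; r = 105.1 − 106 = -0.9
x=141: ŷ = -7 + 141 = 134; r = 136.4 − 134 = 2.4
SSE = 5.29 + 0.64 + 2.25 + 0.36 + 0 + 0.81 + 0.81 + 5.76 = 15.92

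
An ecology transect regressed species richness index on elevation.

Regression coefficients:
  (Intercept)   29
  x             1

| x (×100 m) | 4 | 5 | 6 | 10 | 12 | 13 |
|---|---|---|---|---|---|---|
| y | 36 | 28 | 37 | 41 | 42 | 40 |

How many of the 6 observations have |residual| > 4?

1

x=4: ŷ = 29 + 4 = 33; r = 36 − 33 = 3
x=5: ŷ = 29 + 5 = 34; r = 28 − 34 = -6
x=6: ŷ = 29 + 6 = 35; r = 37 − 35 = 2
x=10: ŷ = 29 + 10 = 39; r = 41 − 39 = 2
x=12: ŷ = 29 + 12 = 41; r = 42 − 41 = 1
x=13: ŷ = 29 + 13 = 42; r = 40 − 42 = -2
|r| > 4: x=5 (|r|=6) → 1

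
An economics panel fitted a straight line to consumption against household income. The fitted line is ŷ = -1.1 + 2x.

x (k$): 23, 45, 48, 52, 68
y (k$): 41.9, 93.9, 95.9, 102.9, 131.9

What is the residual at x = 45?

ŷ = -1.1 + 2·45 = 88.9
e = 93.9 − 88.9 = 5

e = 5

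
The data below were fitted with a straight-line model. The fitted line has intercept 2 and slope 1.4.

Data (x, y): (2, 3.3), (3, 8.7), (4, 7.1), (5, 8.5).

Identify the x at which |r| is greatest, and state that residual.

x=2: ŷ = 2 + 1.4·2 = 4.8; r = 3.3 − 4.8 = -1.5
x=3: ŷ = 2 + 1.4·3 = 6.2; r = 8.7 − 6.2 = 2.5
x=4: ŷ = 2 + 1.4·4 = 7.6; r = 7.1 − 7.6 = -0.5
x=5: ŷ = 2 + 1.4·5 = 9; r = 8.5 − 9 = -0.5
Largest |r| is 2.5 at x = 3, residual 2.5.

x = 3, r = 2.5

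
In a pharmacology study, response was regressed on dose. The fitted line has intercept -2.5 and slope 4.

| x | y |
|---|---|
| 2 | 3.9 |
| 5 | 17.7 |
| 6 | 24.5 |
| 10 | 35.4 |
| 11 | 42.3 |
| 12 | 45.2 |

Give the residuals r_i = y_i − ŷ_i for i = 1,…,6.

x=2: ŷ = -2.5 + 4·2 = 5.5; r = 3.9 − 5.5 = -1.6
x=5: ŷ = -2.5 + 4·5 = 17.5; r = 17.7 − 17.5 = 0.2
x=6: ŷ = -2.5 + 4·6 = 21.5; r = 24.5 − 21.5 = 3
x=10: ŷ = -2.5 + 4·10 = 37.5; r = 35.4 − 37.5 = -2.1
x=11: ŷ = -2.5 + 4·11 = 41.5; r = 42.3 − 41.5 = 0.8
x=12: ŷ = -2.5 + 4·12 = 45.5; r = 45.2 − 45.5 = -0.3

-1.6, 0.2, 3, -2.1, 0.8, -0.3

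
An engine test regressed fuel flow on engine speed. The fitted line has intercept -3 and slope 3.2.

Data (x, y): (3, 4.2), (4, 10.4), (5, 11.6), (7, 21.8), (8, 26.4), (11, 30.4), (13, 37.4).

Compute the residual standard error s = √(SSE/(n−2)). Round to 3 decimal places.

x=3: ŷ = -3 + 3.2·3 = 6.6; e = 4.2 − 6.6 = -2.4
x=4: ŷ = -3 + 3.2·4 = 9.8; e = 10.4 − 9.8 = 0.6
x=5: ŷ = -3 + 3.2·5 = 13; e = 11.6 − 13 = -1.4
x=7: ŷ = -3 + 3.2·7 = 19.4; e = 21.8 − 19.4 = 2.4
x=8: ŷ = -3 + 3.2·8 = 22.6; e = 26.4 − 22.6 = 3.8
x=11: ŷ = -3 + 3.2·11 = 32.2; e = 30.4 − 32.2 = -1.8
x=13: ŷ = -3 + 3.2·13 = 38.6; e = 37.4 − 38.6 = -1.2
SSE = 5.76 + 0.36 + 1.96 + 5.76 + 14.44 + 3.24 + 1.44 = 32.96
s = √(32.96/5) = √6.592 ≈ 2.567

s = 2.567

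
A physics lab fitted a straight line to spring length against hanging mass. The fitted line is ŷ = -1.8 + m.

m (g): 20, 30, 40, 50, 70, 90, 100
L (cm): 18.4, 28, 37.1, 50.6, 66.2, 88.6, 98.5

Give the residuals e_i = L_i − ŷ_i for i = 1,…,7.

m=20: ŷ = -1.8 + 20 = 18.2; e = 18.4 − 18.2 = 0.2
m=30: ŷ = -1.8 + 30 = 28.2; e = 28 − 28.2 = -0.2
m=40: ŷ = -1.8 + 40 = 38.2; e = 37.1 − 38.2 = -1.1
m=50: ŷ = -1.8 + 50 = 48.2; e = 50.6 − 48.2 = 2.4
m=70: ŷ = -1.8 + 70 = 68.2; e = 66.2 − 68.2 = -2
m=90: ŷ = -1.8 + 90 = 88.2; e = 88.6 − 88.2 = 0.4
m=100: ŷ = -1.8 + 100 = 98.2; e = 98.5 − 98.2 = 0.3

0.2, -0.2, -1.1, 2.4, -2, 0.4, 0.3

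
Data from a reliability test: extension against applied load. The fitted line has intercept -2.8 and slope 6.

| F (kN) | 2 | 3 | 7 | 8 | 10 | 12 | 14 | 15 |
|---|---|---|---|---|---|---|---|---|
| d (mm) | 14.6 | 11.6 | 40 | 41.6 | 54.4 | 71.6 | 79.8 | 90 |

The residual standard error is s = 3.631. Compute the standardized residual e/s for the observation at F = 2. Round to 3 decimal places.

ŷ = -2.8 + 6·2 = 9.2
e = 14.6 − 9.2 = 5.4
e/s = 5.4 / 3.631 = 1.487

1.487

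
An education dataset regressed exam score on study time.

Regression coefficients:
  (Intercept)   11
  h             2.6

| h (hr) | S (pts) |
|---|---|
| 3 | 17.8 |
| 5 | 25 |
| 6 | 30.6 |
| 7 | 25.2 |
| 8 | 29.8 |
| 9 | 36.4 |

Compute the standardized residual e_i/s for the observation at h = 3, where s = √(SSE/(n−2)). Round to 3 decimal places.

-0.309

h=3: ŷ = 11 + 2.6·3 = 18.8; e = 17.8 − 18.8 = -1
h=5: ŷ = 11 + 2.6·5 = 24; e = 25 − 24 = 1
h=6: ŷ = 11 + 2.6·6 = 26.6; e = 30.6 − 26.6 = 4
h=7: ŷ = 11 + 2.6·7 = 29.2; e = 25.2 − 29.2 = -4
h=8: ŷ = 11 + 2.6·8 = 31.8; e = 29.8 − 31.8 = -2
h=9: ŷ = 11 + 2.6·9 = 34.4; e = 36.4 − 34.4 = 2
SSE = 1 + 1 + 16 + 16 + 4 + 4 = 42
s = √(42/4) = 3.24037
e/s = -1 / 3.24037 = -0.309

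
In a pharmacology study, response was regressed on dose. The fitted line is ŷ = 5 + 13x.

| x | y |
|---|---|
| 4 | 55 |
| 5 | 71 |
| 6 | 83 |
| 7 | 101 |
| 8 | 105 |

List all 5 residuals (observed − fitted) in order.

-2, 1, 0, 5, -4

x=4: ŷ = 5 + 13·4 = 57; r = 55 − 57 = -2
x=5: ŷ = 5 + 13·5 = 70; r = 71 − 70 = 1
x=6: ŷ = 5 + 13·6 = 83; r = 83 − 83 = 0
x=7: ŷ = 5 + 13·7 = 96; r = 101 − 96 = 5
x=8: ŷ = 5 + 13·8 = 109; r = 105 − 109 = -4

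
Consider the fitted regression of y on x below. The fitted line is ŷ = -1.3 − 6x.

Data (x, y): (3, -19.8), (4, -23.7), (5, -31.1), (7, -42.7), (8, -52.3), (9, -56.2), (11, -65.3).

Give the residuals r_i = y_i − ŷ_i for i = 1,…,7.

-0.5, 1.6, 0.2, 0.6, -3, -0.9, 2

x=3: ŷ = -1.3 − 6·3 = -19.3; r = -19.8 − (-19.3) = -0.5
x=4: ŷ = -1.3 − 6·4 = -25.3; r = -23.7 − (-25.3) = 1.6
x=5: ŷ = -1.3 − 6·5 = -31.3; r = -31.1 − (-31.3) = 0.2
x=7: ŷ = -1.3 − 6·7 = -43.3; r = -42.7 − (-43.3) = 0.6
x=8: ŷ = -1.3 − 6·8 = -49.3; r = -52.3 − (-49.3) = -3
x=9: ŷ = -1.3 − 6·9 = -55.3; r = -56.2 − (-55.3) = -0.9
x=11: ŷ = -1.3 − 6·11 = -67.3; r = -65.3 − (-67.3) = 2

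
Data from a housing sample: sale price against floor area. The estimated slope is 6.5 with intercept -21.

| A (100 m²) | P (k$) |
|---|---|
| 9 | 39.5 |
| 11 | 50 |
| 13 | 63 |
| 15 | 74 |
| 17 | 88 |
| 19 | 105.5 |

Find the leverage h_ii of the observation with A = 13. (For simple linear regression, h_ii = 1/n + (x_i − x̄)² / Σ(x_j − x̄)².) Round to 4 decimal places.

h = 0.1810

Ā = (9 + 11 + 13 + 15 + 17 + 19)/6 = 14
Σ(A − Ā)² = 25 + 9 + 1 + 1 + 9 + 25 = 70
h = 1/6 + (-1)²/70 = 0.166667 + 0.0142857 = 0.1810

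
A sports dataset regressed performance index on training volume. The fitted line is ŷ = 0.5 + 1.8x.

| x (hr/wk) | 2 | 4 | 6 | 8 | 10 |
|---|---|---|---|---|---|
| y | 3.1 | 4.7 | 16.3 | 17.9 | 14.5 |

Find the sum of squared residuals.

x=2: ŷ = 0.5 + 1.8·2 = 4.1; e = 3.1 − 4.1 = -1
x=4: ŷ = 0.5 + 1.8·4 = 7.7; e = 4.7 − 7.7 = -3
x=6: ŷ = 0.5 + 1.8·6 = 11.3; e = 16.3 − 11.3 = 5
x=8: ŷ = 0.5 + 1.8·8 = 14.9; e = 17.9 − 14.9 = 3
x=10: ŷ = 0.5 + 1.8·10 = 18.5; e = 14.5 − 18.5 = -4
SSE = 1 + 9 + 25 + 9 + 16 = 60

SSE = 60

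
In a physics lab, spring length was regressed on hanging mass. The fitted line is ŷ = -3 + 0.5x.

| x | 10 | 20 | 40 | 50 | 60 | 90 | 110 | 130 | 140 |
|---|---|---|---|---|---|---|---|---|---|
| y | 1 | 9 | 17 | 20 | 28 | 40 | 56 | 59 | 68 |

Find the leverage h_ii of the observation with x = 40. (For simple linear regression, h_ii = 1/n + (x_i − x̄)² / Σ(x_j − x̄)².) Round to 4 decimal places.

h = 0.1689

x̄ = (10 + 20 + 40 + 50 + 60 + 90 + 110 + 130 + 140)/9 = 72.2222
Σ(x − x̄)² = 3871.6 + 2727.16 + 1038.27 + 493.827 + 149.383 + 316.049 + 1427.16 + 3338.27 + 4593.83 = 17955.6
h = 1/9 + (-32.2222)²/17955.6 = 0.111111 + 0.0578245 = 0.1689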